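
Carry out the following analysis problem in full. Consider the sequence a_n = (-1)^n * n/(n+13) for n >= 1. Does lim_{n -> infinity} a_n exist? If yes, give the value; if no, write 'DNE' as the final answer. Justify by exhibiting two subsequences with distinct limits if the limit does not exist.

Examine the behaviour of a_n along subsequences.
a_{2k} = 2k/(2k+13) -> 1. a_{2k+1} = -(2k+1)/(2k+14) -> -1.
Since these two subsequential limits are 1 and -1, distinct, the full sequence cannot converge (a convergent sequence has all subsequences tending to the same limit). So lim a_n does not exist.

DNE


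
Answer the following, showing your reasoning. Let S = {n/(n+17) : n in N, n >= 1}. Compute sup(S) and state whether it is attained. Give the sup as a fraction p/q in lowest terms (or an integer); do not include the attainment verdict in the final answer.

Analysis:
- Values: 1/18, 2/19, 3/20, 4/21, ... strictly increasing.
- Minimum is 1/18 (n=1); inf = 1/18 (attained).
- n/(n+17) = 1 - 17/(n+17) -> 1 from below as n -> infinity, and never equals 1.
- So sup = 1 (not attained).
Conclusion: sup(S) = 1, not attained in S.

1


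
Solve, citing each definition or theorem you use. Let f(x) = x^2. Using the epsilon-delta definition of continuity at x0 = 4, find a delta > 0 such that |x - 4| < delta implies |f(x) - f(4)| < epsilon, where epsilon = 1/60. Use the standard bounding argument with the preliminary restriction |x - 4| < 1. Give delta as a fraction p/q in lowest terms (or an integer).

Factor: |x^2 - (4)^2| = |x - 4| * |x + 4|.
Impose |x - 4| < 1 first. Then |x + 4| = |(x - 4) + 2*(4)| <= |x - 4| + 2*|4| < 1 + 8 = 9.
So |x^2 - (4)^2| < delta * 9.
We need delta * 9 <= 1/60, i.e. delta <= 1/60/9 = 1/540.
Since 1/540 < 1, this is tighter than 1; take delta = 1/540.
So delta = 1/540 works.

1/540


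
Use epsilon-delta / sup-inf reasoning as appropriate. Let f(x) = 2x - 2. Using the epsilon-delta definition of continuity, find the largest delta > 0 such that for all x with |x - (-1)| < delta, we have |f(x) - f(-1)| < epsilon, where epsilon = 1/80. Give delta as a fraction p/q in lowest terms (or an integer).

We compute f(-1) = 2*(-1) - 2 = -4.
|f(x) - f(-1)| = |2x - 2 - (-4)| = |2(x - (-1))| = 2|x - (-1)|.
We need 2|x - (-1)| < 1/80, i.e. |x - (-1)| < 1/80 / 2 = 1/160.
So any delta <= 1/160 works. Conversely, if delta > 1/160, then x = -1 + 1/160 satisfies |x - (-1)| = 1/160 < delta but |f(x) - f(-1)| = 2 * 1/160 = 1/80, which is not < 1/80; so no larger delta works.
Hence the largest such delta is 1/160.

1/160


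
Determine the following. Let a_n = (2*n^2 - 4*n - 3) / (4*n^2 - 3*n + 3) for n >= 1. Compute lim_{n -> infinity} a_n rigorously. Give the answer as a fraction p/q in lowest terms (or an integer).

Divide numerator and denominator by n^2, the highest power:
numerator / n^2 = 2 - 4/n - 3/n^2
denominator / n^2 = 4 - 3/n + 3/n^2
As n -> infinity, all terms of the form c/n^k (k >= 1) tend to 0.
So numerator / n^2 -> 2 and denominator / n^2 -> 4.
Therefore lim a_n = 1/2.

1/2


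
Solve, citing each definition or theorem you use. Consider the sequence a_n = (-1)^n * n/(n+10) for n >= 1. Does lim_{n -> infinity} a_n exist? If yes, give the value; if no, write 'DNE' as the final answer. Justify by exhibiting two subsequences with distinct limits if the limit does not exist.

Examine the behaviour of a_n along subsequences.
a_{2k} = 2k/(2k+10) -> 1. a_{2k+1} = -(2k+1)/(2k+11) -> -1.
Since these two subsequential limits are 1 and -1, distinct, the full sequence cannot converge (a convergent sequence has all subsequences tending to the same limit). So lim a_n does not exist.

DNE


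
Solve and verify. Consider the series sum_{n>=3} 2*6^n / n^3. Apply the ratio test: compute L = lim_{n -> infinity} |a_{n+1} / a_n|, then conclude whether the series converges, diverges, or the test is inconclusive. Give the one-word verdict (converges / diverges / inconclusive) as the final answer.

Let a_n denote the general term. Form the ratio a_{n+1}/a_n and simplify:
a_{n+1}/a_n = 6*n^3/(n + 1)^3
Take the limit as n -> infinity: L = 6.
Since L = 6 > 1 (or L = infinity), the ratio test implies the series diverges.

diverges


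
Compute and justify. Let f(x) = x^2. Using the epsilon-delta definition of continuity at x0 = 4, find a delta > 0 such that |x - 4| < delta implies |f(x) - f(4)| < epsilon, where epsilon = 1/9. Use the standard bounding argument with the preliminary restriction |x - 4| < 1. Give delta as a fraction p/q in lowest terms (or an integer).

Factor: |x^2 - (4)^2| = |x - 4| * |x + 4|.
Impose |x - 4| < 1 first. Then |x + 4| = |(x - 4) + 2*(4)| <= |x - 4| + 2*|4| < 1 + 8 = 9.
So |x^2 - (4)^2| < delta * 9.
We need delta * 9 <= 1/9, i.e. delta <= 1/9/9 = 1/81.
Since 1/81 < 1, this is tighter than 1; take delta = 1/81.
So delta = 1/81 works.

1/81


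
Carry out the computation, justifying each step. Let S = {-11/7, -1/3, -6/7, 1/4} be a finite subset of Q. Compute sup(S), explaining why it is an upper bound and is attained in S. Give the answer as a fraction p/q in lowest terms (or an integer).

S is finite, so sup(S) = max(S).
Sorted decreasing:
1/4, -1/3, -6/7, -11/7
The extremum is 1/4.
For every x in S, x <= 1/4. And 1/4 is in S, so it is attained.
Therefore sup(S) = 1/4.

1/4


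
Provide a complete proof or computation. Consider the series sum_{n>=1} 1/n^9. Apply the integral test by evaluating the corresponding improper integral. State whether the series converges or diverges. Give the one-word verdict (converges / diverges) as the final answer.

Let f(x) = x^(-9). Then f is positive, continuous, and decreasing on [1, infinity), so the integral test applies.
Compute the improper integral int_{1}^infinity f(x) dx:
  antiderivative F(x) = -1/(8*x^8).
  As x -> infinity, F(x) -> 0 (since p = 9 > 1).
  So int = F(infinity) - F(1) = 0 - (-1/8) = 1/8.
  Finite, so by the integral test, the series converges.

converges


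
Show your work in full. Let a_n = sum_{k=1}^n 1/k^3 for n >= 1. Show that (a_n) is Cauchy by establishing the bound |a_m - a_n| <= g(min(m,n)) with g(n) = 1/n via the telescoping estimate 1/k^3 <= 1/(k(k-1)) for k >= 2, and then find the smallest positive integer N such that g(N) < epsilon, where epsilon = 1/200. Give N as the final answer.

For m > n >= 1: |a_m - a_n| = sum_{k=n+1}^m 1/k^3.
Use 1/k^3 <= 1/(k(k-1)) = 1/(k-1) - 1/k for k >= 2 (which holds since k^3 >= k^2 >= k(k-1) for k >= 2):
sum_{k=n+1}^m 1/k^3 <= sum_{k=n+1}^m (1/(k-1) - 1/k) = 1/n - 1/m <= 1/n.
By symmetry the same bound holds with n,m swapped, so |a_m - a_n| <= 1/min(m,n) = g(min(m,n)). Since g(n) -> 0, (a_n) is Cauchy.
Now solve g(N) < 1/200: 1/N < 1/200 <=> N > 1/(1/200) = 200.
The smallest integer strictly greater than 200 is N = 201.
Check: g(201) = 1/201 < 1/200; g(200) = 1/200 >= 1/200. So N = 201.

201


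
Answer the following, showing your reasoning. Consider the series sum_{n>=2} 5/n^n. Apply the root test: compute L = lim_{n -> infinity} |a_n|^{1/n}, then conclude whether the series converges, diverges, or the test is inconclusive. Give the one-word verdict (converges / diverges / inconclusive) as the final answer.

Let a_n denote the general term. Form |a_n|^(1/n) and simplify:
|a_n|^(1/n) = 5^(1/n)/n
Take the limit as n -> infinity: L = 0.
Since L = 0 < 1, the root test implies convergence.

converges


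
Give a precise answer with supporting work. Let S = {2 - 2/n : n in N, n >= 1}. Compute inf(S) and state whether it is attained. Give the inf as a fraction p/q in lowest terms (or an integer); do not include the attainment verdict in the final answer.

Analysis:
- Values: 0, 1, 4/3, 3/2, ... strictly increasing.
- Minimum is 0 (n=1); inf = 0 (attained).
- 2 - 2/n -> 2 from below; sup = 2, not attained.
Conclusion: inf(S) = 0, attained in S.

0


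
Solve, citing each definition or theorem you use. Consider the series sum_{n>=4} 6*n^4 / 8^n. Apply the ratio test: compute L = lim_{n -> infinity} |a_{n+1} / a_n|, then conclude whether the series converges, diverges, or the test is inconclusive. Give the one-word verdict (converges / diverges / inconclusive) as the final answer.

Let a_n denote the general term. Form the ratio a_{n+1}/a_n and simplify:
a_{n+1}/a_n = (n + 1)^4/(8*n^4)
Take the limit as n -> infinity: L = 1/8.
Since L = 1/8 < 1, the ratio test implies the series converges.

converges


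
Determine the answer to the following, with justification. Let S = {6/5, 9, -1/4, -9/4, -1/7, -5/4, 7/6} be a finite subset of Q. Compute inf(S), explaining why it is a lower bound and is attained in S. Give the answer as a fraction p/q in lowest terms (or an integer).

S is finite, so inf(S) = min(S).
Sorted increasing:
-9/4, -5/4, -1/4, -1/7, 7/6, 6/5, 9
The extremum is -9/4.
For every x in S, x >= -9/4. And -9/4 is in S, so it is attained.
Therefore inf(S) = -9/4.

-9/4


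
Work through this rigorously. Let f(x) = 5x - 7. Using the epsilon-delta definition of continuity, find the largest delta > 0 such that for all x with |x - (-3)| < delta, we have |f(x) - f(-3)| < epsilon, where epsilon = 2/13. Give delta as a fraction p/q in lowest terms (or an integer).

We compute f(-3) = 5*(-3) - 7 = -22.
|f(x) - f(-3)| = |5x - 7 - (-22)| = |5(x - (-3))| = 5|x - (-3)|.
We need 5|x - (-3)| < 2/13, i.e. |x - (-3)| < 2/13 / 5 = 2/65.
So any delta <= 2/65 works. Conversely, if delta > 2/65, then x = -3 + 2/65 satisfies |x - (-3)| = 2/65 < delta but |f(x) - f(-3)| = 5 * 2/65 = 2/13, which is not < 2/13; so no larger delta works.
Hence the largest such delta is 2/65.

2/65


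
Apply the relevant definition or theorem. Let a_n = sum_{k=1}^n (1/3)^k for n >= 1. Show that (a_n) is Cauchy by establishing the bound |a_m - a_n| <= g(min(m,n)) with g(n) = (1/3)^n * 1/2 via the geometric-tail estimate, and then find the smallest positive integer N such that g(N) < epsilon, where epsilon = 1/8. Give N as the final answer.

For m > n >= 1: |a_m - a_n| = sum_{k=n+1}^m (1/3)^k < sum_{k=n+1}^infinity (1/3)^k = (1/3)^(n+1) / (1 - 1/3) = (1/3)^n * (1/3) * (3/2) = (1/3)^n * 1/2.
So g(n) = (1/3)^n / 2. Since g(n) -> 0, (a_n) is Cauchy.
Now solve g(N) < 1/8: (1/3)^N / 2 < 1/8 <=> 3^N > 1 / (2 * 1/8) = 4.
Check powers of 3: 3^1 = 3 <= 4, 3^2 = 9 > 4.
So the smallest such N is 2. Check: g(2) = 1/(2 * 9) = 1/18 < 1/8.

2


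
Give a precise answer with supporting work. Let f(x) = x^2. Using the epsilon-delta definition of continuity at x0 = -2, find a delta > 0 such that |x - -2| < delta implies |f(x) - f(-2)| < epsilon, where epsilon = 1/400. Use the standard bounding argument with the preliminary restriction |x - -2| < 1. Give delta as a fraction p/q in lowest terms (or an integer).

Factor: |x^2 - (-2)^2| = |x - -2| * |x + -2|.
Impose |x - -2| < 1 first. Then |x + -2| = |(x - -2) + 2*(-2)| <= |x - -2| + 2*|-2| < 1 + 4 = 5.
So |x^2 - (-2)^2| < delta * 5.
We need delta * 5 <= 1/400, i.e. delta <= 1/400/5 = 1/2000.
Since 1/2000 < 1, this is tighter than 1; take delta = 1/2000.
So delta = 1/2000 works.

1/2000


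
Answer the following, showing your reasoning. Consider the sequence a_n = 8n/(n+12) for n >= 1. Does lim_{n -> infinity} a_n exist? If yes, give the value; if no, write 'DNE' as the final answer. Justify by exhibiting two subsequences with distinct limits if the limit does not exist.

Examine the behaviour of a_n along subsequences.
Even-n subsequence a_{2k} = 8(2k)/(2k+12) -> 8. Odd-n subsequence a_{2k+1} = 8(2k+1)/(2k+13) -> 8. Both tend to 8, which suggests the limit is 8; verify directly.
|a_n - 8| = |8n - 8(n+12)| / (n+12) = 96/(n+12) < 96/n for every n >= 1.
Given epsilon > 0, choose a positive integer N > 96/epsilon. Then for all n >= N, |a_n - 8| < 96/n <= 96/N < epsilon.
So by the definition of the limit, lim a_n exists and equals 8.

8


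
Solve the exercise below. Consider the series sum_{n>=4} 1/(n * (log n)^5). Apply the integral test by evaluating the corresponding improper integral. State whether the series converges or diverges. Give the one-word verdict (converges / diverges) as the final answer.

Let f(x) = 1/(x*log(x)^5). Then f is positive, continuous, and decreasing on [4, infinity), so the integral test applies.
Compute the improper integral int_{4}^infinity f(x) dx:
  antiderivative F(x) = -1/(4*log(x)^4).
  F(x) -> 0 as x -> infinity.  int = 0 - F(4) = 1/(4*log(4)^4) < infinity. By the integral test, the series converges.

converges


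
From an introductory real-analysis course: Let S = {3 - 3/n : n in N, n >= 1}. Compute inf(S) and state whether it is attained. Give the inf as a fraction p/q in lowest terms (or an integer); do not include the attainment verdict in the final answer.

Analysis:
- Values: 0, 3/2, 2, 9/4, ... strictly increasing.
- Minimum is 0 (n=1); inf = 0 (attained).
- 3 - 3/n -> 3 from below; sup = 3, not attained.
Conclusion: inf(S) = 0, attained in S.

0


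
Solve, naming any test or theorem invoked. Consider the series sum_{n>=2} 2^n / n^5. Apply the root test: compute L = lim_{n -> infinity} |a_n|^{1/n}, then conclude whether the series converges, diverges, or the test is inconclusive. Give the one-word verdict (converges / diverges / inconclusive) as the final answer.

Let a_n denote the general term. Form |a_n|^(1/n) and simplify:
|a_n|^(1/n) = 2/n^(5/n)
Take the limit as n -> infinity: L = 2.
Since L = 2 > 1, the root test implies divergence.

diverges


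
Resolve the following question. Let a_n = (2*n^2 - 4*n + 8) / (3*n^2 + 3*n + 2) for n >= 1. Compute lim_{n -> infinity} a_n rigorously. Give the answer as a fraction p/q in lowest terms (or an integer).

Divide numerator and denominator by n^2, the highest power:
numerator / n^2 = 2 - 4/n + 8/n^2
denominator / n^2 = 3 + 3/n + 2/n^2
As n -> infinity, all terms of the form c/n^k (k >= 1) tend to 0.
So numerator / n^2 -> 2 and denominator / n^2 -> 3.
Therefore lim a_n = 2/3.

2/3


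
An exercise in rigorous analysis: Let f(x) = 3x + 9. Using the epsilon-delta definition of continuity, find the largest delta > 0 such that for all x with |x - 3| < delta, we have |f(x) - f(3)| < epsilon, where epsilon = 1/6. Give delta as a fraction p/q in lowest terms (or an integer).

We compute f(3) = 3*(3) + 9 = 18.
|f(x) - f(3)| = |3x + 9 - (18)| = |3(x - 3)| = 3|x - 3|.
We need 3|x - 3| < 1/6, i.e. |x - 3| < 1/6 / 3 = 1/18.
So any delta <= 1/18 works. Conversely, if delta > 1/18, then x = 3 + 1/18 satisfies |x - 3| = 1/18 < delta but |f(x) - f(3)| = 3 * 1/18 = 1/6, which is not < 1/6; so no larger delta works.
Hence the largest such delta is 1/18.

1/18


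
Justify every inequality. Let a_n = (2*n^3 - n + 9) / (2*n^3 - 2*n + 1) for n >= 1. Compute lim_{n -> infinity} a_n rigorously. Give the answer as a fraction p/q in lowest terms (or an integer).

Divide numerator and denominator by n^3, the highest power:
numerator / n^3 = 2 - 1/n^2 + 9/n^3
denominator / n^3 = 2 - 2/n^2 + n^(-3)
As n -> infinity, all terms of the form c/n^k (k >= 1) tend to 0.
So numerator / n^3 -> 2 and denominator / n^3 -> 2.
Therefore lim a_n = 1.

1


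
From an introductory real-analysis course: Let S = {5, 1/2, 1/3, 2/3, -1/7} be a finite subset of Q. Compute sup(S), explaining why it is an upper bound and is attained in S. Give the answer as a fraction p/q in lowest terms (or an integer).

S is finite, so sup(S) = max(S).
Sorted decreasing:
5, 2/3, 1/2, 1/3, -1/7
The extremum is 5.
For every x in S, x <= 5. And 5 is in S, so it is attained.
Therefore sup(S) = 5.

5


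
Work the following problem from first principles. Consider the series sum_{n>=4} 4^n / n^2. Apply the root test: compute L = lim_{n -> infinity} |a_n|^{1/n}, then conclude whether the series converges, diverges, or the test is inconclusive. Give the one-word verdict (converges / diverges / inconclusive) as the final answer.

Let a_n denote the general term. Form |a_n|^(1/n) and simplify:
|a_n|^(1/n) = 4/n^(2/n)
Take the limit as n -> infinity: L = 4.
Since L = 4 > 1, the root test implies divergence.

diverges


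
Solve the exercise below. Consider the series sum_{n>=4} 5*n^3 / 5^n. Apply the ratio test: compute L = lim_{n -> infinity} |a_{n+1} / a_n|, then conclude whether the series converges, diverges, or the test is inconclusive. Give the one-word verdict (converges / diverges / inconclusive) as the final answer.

Let a_n denote the general term. Form the ratio a_{n+1}/a_n and simplify:
a_{n+1}/a_n = (n + 1)^3/(5*n^3)
Take the limit as n -> infinity: L = 1/5.
Since L = 1/5 < 1, the ratio test implies the series converges.

converges


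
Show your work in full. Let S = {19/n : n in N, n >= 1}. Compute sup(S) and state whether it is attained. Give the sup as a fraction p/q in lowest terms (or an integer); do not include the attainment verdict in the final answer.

Analysis:
- Values: 19, 19/2, 19/3, 19/4, ... strictly decreasing.
- The maximum is 19 (n=1); sup = 19 (attained).
- The set is bounded below by 0; 19/n -> 0 so 0 is the greatest lower bound.
- 0 is not in the set, so inf = 0 is not attained.
Conclusion: sup(S) = 19, attained in S.

19


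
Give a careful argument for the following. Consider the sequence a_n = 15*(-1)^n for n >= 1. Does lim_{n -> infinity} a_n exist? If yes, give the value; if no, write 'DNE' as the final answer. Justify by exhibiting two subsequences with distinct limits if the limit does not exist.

Examine the behaviour of a_n along subsequences.
Even-n subsequence a_{2k} = 15 -> 15. Odd-n subsequence a_{2k+1} = -15 -> -15.
Since these two subsequential limits are 15 and -15, distinct, the full sequence cannot converge (a convergent sequence has all subsequences tending to the same limit). So lim a_n does not exist.

DNE


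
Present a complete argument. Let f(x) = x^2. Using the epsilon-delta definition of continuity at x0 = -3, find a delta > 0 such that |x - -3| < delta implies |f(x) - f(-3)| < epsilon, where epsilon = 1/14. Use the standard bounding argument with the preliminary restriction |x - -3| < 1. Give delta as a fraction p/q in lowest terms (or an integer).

Factor: |x^2 - (-3)^2| = |x - -3| * |x + -3|.
Impose |x - -3| < 1 first. Then |x + -3| = |(x - -3) + 2*(-3)| <= |x - -3| + 2*|-3| < 1 + 6 = 7.
So |x^2 - (-3)^2| < delta * 7.
We need delta * 7 <= 1/14, i.e. delta <= 1/14/7 = 1/98.
Since 1/98 < 1, this is tighter than 1; take delta = 1/98.
So delta = 1/98 works.

1/98


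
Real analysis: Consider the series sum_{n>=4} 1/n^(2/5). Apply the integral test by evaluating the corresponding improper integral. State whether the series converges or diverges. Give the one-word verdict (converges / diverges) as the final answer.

Let f(x) = x^(-2/5). Then f is positive, continuous, and decreasing on [4, infinity), so the integral test applies.
Compute the improper integral int_{4}^infinity f(x) dx:
  antiderivative F(x) = 5*x^(3/5)/3.
  As x -> infinity, F(x) -> infinity (since p = 2/5 < 1).
  So the integral diverges. By the integral test, the series diverges.

diverges


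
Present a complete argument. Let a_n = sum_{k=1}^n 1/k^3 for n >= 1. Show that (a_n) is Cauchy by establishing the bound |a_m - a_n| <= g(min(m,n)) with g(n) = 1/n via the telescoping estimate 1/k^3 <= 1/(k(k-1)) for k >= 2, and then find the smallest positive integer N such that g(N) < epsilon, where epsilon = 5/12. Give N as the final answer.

For m > n >= 1: |a_m - a_n| = sum_{k=n+1}^m 1/k^3.
Use 1/k^3 <= 1/(k(k-1)) = 1/(k-1) - 1/k for k >= 2 (which holds since k^3 >= k^2 >= k(k-1) for k >= 2):
sum_{k=n+1}^m 1/k^3 <= sum_{k=n+1}^m (1/(k-1) - 1/k) = 1/n - 1/m <= 1/n.
By symmetry the same bound holds with n,m swapped, so |a_m - a_n| <= 1/min(m,n) = g(min(m,n)). Since g(n) -> 0, (a_n) is Cauchy.
Now solve g(N) < 5/12: 1/N < 5/12 <=> N > 1/(5/12) = 12/5.
The smallest integer strictly greater than 12/5 is N = 3.
Check: g(3) = 1/3 < 5/12; g(2) = 1/2 >= 5/12. So N = 3.

3


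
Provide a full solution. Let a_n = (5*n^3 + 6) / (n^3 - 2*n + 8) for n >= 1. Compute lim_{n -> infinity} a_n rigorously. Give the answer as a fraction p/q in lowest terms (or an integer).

Divide numerator and denominator by n^3, the highest power:
numerator / n^3 = 5 + 6/n^3
denominator / n^3 = 1 - 2/n^2 + 8/n^3
As n -> infinity, all terms of the form c/n^k (k >= 1) tend to 0.
So numerator / n^3 -> 5 and denominator / n^3 -> 1.
Therefore lim a_n = 5.

5


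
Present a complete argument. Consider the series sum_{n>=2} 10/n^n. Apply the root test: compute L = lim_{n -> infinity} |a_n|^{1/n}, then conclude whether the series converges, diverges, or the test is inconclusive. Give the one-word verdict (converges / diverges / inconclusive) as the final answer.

Let a_n denote the general term. Form |a_n|^(1/n) and simplify:
|a_n|^(1/n) = 10^(1/n)/n
Take the limit as n -> infinity: L = 0.
Since L = 0 < 1, the root test implies convergence.

converges


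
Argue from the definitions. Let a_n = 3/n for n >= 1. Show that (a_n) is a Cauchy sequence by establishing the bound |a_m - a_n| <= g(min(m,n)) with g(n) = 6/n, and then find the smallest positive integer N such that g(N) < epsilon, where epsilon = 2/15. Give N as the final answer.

For any m, n >= 1, by the triangle inequality:
|a_m - a_n| = |3/m - 3/n| <= 3*1/m + 3*1/n <= 6/min(m,n).
So g(n) = 6/n bounds the Cauchy difference. Since g(n) -> 0, (a_n) is Cauchy.
Now solve g(N) < 2/15: 6/N < 2/15 <=> N > 6 / (2/15) = 45.
The smallest integer strictly greater than 45 is N = 46.
Check: g(46) = 6/46 = 3/23 < 2/15; g(45) = 2/15 >= 2/15. So N = 46.

46


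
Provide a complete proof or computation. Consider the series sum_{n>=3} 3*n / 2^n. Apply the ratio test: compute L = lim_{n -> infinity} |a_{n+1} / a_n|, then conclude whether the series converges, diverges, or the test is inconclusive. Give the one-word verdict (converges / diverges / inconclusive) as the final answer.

Let a_n denote the general term. Form the ratio a_{n+1}/a_n and simplify:
a_{n+1}/a_n = (n + 1)/(2*n)
Take the limit as n -> infinity: L = 1/2.
Since L = 1/2 < 1, the ratio test implies the series converges.

converges


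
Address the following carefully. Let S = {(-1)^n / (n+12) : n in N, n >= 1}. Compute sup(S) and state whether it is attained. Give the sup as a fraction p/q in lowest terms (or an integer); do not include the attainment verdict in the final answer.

Analysis:
- Values: -1/13, 1/14, -1/15, 1/16, -1/17, ...
- Positive terms (even n): 1/(2+12), 1/(4+12), ... decreasing -> max = 1/14 (n=2).
- Negative terms (odd n): -1/(1+12), -1/(3+12), ... increasing -> min = -1/13 (n=1).
- So sup = 1/14 (attained at n=2); inf = -1/13 (attained at n=1).
Conclusion: sup(S) = 1/14, attained in S.

1/14


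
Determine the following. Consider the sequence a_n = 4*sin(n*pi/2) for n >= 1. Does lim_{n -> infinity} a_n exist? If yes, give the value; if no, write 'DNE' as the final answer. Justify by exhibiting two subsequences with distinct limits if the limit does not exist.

Examine the behaviour of a_n along subsequences.
a_{4k+1} = 4*sin(pi/2 + 2k*pi) = 4 -> 4. a_{4k+3} = 4*sin(3pi/2 + 2k*pi) = -4 -> -4.
Since these two subsequential limits are 4 and -4, distinct, the full sequence cannot converge (a convergent sequence has all subsequences tending to the same limit). So lim a_n does not exist.

DNE


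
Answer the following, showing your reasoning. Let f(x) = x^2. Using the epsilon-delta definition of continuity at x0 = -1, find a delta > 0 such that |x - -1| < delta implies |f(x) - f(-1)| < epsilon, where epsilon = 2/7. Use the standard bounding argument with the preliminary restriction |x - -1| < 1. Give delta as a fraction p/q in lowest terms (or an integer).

Factor: |x^2 - (-1)^2| = |x - -1| * |x + -1|.
Impose |x - -1| < 1 first. Then |x + -1| = |(x - -1) + 2*(-1)| <= |x - -1| + 2*|-1| < 1 + 2 = 3.
So |x^2 - (-1)^2| < delta * 3.
We need delta * 3 <= 2/7, i.e. delta <= 2/7/3 = 2/21.
Since 2/21 < 1, this is tighter than 1; take delta = 2/21.
So delta = 2/21 works.

2/21


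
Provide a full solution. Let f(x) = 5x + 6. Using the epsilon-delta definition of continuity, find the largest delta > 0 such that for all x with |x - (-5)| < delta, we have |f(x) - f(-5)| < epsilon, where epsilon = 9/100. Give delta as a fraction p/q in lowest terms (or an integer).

We compute f(-5) = 5*(-5) + 6 = -19.
|f(x) - f(-5)| = |5x + 6 - (-19)| = |5(x - (-5))| = 5|x - (-5)|.
We need 5|x - (-5)| < 9/100, i.e. |x - (-5)| < 9/100 / 5 = 9/500.
So any delta <= 9/500 works. Conversely, if delta > 9/500, then x = -5 + 9/500 satisfies |x - (-5)| = 9/500 < delta but |f(x) - f(-5)| = 5 * 9/500 = 9/100, which is not < 9/100; so no larger delta works.
Hence the largest such delta is 9/500.

9/500


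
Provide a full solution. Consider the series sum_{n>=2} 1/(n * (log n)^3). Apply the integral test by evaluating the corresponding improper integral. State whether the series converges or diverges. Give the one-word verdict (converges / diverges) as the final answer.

Let f(x) = 1/(x*log(x)^3). Then f is positive, continuous, and decreasing on [2, infinity), so the integral test applies.
Compute the improper integral int_{2}^infinity f(x) dx:
  antiderivative F(x) = -1/(2*log(x)^2).
  F(x) -> 0 as x -> infinity.  int = 0 - F(2) = 1/(2*log(2)^2) < infinity. By the integral test, the series converges.

converges


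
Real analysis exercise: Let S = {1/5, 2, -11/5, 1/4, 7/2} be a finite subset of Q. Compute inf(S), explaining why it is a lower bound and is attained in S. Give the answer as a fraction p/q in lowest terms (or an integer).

S is finite, so inf(S) = min(S).
Sorted increasing:
-11/5, 1/5, 1/4, 2, 7/2
The extremum is -11/5.
For every x in S, x >= -11/5. And -11/5 is in S, so it is attained.
Therefore inf(S) = -11/5.

-11/5


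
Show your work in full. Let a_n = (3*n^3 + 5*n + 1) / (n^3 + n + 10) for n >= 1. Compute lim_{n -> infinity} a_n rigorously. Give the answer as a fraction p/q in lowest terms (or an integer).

Divide numerator and denominator by n^3, the highest power:
numerator / n^3 = 3 + 5/n^2 + n^(-3)
denominator / n^3 = 1 + n^(-2) + 10/n^3
As n -> infinity, all terms of the form c/n^k (k >= 1) tend to 0.
So numerator / n^3 -> 3 and denominator / n^3 -> 1.
Therefore lim a_n = 3.

3


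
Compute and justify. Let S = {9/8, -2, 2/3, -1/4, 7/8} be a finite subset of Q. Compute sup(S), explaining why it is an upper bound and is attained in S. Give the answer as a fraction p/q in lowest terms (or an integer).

S is finite, so sup(S) = max(S).
Sorted decreasing:
9/8, 7/8, 2/3, -1/4, -2
The extremum is 9/8.
For every x in S, x <= 9/8. And 9/8 is in S, so it is attained.
Therefore sup(S) = 9/8.

9/8


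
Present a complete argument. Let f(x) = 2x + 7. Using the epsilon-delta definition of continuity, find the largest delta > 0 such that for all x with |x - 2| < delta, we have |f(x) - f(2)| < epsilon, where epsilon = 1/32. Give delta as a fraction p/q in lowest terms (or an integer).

We compute f(2) = 2*(2) + 7 = 11.
|f(x) - f(2)| = |2x + 7 - (11)| = |2(x - 2)| = 2|x - 2|.
We need 2|x - 2| < 1/32, i.e. |x - 2| < 1/32 / 2 = 1/64.
So any delta <= 1/64 works. Conversely, if delta > 1/64, then x = 2 + 1/64 satisfies |x - 2| = 1/64 < delta but |f(x) - f(2)| = 2 * 1/64 = 1/32, which is not < 1/32; so no larger delta works.
Hence the largest such delta is 1/64.

1/64


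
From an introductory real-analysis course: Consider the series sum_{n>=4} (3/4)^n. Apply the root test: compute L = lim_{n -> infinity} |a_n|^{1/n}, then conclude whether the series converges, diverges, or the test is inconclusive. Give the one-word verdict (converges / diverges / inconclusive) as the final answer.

Let a_n denote the general term. Form |a_n|^(1/n) and simplify:
|a_n|^(1/n) = 3/4
Take the limit as n -> infinity: L = 3/4.
Since L = 3/4 < 1, the root test implies convergence.

converges


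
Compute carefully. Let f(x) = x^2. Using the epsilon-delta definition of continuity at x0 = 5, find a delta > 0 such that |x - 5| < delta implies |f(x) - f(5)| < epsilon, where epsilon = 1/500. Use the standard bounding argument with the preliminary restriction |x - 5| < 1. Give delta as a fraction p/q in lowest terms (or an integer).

Factor: |x^2 - (5)^2| = |x - 5| * |x + 5|.
Impose |x - 5| < 1 first. Then |x + 5| = |(x - 5) + 2*(5)| <= |x - 5| + 2*|5| < 1 + 10 = 11.
So |x^2 - (5)^2| < delta * 11.
We need delta * 11 <= 1/500, i.e. delta <= 1/500/11 = 1/5500.
Since 1/5500 < 1, this is tighter than 1; take delta = 1/5500.
So delta = 1/5500 works.

1/5500


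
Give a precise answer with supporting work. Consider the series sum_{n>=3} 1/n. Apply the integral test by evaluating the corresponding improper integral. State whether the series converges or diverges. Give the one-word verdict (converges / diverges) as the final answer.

Let f(x) = 1/x. Then f is positive, continuous, and decreasing on [3, infinity), so the integral test applies.
Compute the improper integral int_{3}^infinity f(x) dx:
  antiderivative F(x) = log(x).
  As x -> infinity, log(x) -> infinity.
  So int = infinity - log(3) = infinity. By the integral test, the series diverges.

diverges


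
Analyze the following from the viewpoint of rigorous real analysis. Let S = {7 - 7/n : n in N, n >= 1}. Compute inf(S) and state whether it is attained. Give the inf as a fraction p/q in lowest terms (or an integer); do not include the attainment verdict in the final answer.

Analysis:
- Values: 0, 7/2, 14/3, 21/4, ... strictly increasing.
- Minimum is 0 (n=1); inf = 0 (attained).
- 7 - 7/n -> 7 from below; sup = 7, not attained.
Conclusion: inf(S) = 0, attained in S.

0


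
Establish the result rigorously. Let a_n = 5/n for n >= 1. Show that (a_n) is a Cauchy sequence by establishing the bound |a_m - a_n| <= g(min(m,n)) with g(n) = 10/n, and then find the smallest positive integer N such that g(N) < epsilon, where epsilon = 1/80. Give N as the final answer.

For any m, n >= 1, by the triangle inequality:
|a_m - a_n| = |5/m - 5/n| <= 5*1/m + 5*1/n <= 10/min(m,n).
So g(n) = 10/n bounds the Cauchy difference. Since g(n) -> 0, (a_n) is Cauchy.
Now solve g(N) < 1/80: 10/N < 1/80 <=> N > 10 / (1/80) = 800.
The smallest integer strictly greater than 800 is N = 801.
Check: g(801) = 10/801 = 10/801 < 1/80; g(800) = 1/80 >= 1/80. So N = 801.

801


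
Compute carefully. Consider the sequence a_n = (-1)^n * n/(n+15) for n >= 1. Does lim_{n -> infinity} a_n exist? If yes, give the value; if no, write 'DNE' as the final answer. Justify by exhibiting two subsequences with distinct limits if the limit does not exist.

Examine the behaviour of a_n along subsequences.
a_{2k} = 2k/(2k+15) -> 1. a_{2k+1} = -(2k+1)/(2k+16) -> -1.
Since these two subsequential limits are 1 and -1, distinct, the full sequence cannot converge (a convergent sequence has all subsequences tending to the same limit). So lim a_n does not exist.

DNE


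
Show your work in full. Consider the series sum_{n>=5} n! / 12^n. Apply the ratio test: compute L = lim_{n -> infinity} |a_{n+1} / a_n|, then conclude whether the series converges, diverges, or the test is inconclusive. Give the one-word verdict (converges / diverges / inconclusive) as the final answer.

Let a_n denote the general term. Form the ratio a_{n+1}/a_n and simplify:
a_{n+1}/a_n = n/12 + 1/12
Take the limit as n -> infinity: L = infinity.
Since L = infinity > 1 (or L = infinity), the ratio test implies the series diverges.

diverges


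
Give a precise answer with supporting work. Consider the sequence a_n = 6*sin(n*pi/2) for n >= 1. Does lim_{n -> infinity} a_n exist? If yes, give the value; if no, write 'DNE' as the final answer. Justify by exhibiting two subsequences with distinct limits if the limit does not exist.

Examine the behaviour of a_n along subsequences.
a_{4k+1} = 6*sin(pi/2 + 2k*pi) = 6 -> 6. a_{4k+3} = 6*sin(3pi/2 + 2k*pi) = -6 -> -6.
Since these two subsequential limits are 6 and -6, distinct, the full sequence cannot converge (a convergent sequence has all subsequences tending to the same limit). So lim a_n does not exist.

DNE


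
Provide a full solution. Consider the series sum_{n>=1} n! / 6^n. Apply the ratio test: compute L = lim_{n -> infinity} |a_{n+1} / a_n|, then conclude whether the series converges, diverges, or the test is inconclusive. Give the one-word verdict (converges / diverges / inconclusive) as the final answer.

Let a_n denote the general term. Form the ratio a_{n+1}/a_n and simplify:
a_{n+1}/a_n = n/6 + 1/6
Take the limit as n -> infinity: L = infinity.
Since L = infinity > 1 (or L = infinity), the ratio test implies the series diverges.

diverges


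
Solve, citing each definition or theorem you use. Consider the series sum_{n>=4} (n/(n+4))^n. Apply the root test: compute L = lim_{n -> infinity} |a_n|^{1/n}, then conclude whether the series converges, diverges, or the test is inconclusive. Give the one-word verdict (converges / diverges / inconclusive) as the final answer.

Let a_n denote the general term. Form |a_n|^(1/n) and simplify:
|a_n|^(1/n) = n/(n + 4)
Take the limit as n -> infinity: L = 1.
Since L = 1, the root test is inconclusive. (In fact a_n = (n/(n+4))^n -> e^(-4) != 0, so the nth-term test shows divergence; but the root test itself gives no conclusion.)

inconclusive


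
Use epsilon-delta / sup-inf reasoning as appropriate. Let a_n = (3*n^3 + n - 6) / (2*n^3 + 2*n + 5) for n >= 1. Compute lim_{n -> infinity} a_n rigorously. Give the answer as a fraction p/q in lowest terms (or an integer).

Divide numerator and denominator by n^3, the highest power:
numerator / n^3 = 3 + n^(-2) - 6/n^3
denominator / n^3 = 2 + 2/n^2 + 5/n^3
As n -> infinity, all terms of the form c/n^k (k >= 1) tend to 0.
So numerator / n^3 -> 3 and denominator / n^3 -> 2.
Therefore lim a_n = 3/2.

3/2


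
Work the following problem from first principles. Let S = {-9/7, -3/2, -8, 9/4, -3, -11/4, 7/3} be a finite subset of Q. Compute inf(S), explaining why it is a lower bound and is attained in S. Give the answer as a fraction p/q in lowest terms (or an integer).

S is finite, so inf(S) = min(S).
Sorted increasing:
-8, -3, -11/4, -3/2, -9/7, 9/4, 7/3
The extremum is -8.
For every x in S, x >= -8. And -8 is in S, so it is attained.
Therefore inf(S) = -8.

-8


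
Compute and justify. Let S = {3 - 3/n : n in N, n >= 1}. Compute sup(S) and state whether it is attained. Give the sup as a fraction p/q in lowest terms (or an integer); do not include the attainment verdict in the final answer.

Analysis:
- Values: 0, 3/2, 2, 9/4, ... strictly increasing.
- Minimum is 0 (n=1); inf = 0 (attained).
- 3 - 3/n -> 3 from below; sup = 3, not attained.
Conclusion: sup(S) = 3, not attained in S.

3


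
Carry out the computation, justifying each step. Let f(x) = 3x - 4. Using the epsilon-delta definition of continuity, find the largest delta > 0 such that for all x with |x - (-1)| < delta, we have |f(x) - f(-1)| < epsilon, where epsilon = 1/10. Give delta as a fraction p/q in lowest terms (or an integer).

We compute f(-1) = 3*(-1) - 4 = -7.
|f(x) - f(-1)| = |3x - 4 - (-7)| = |3(x - (-1))| = 3|x - (-1)|.
We need 3|x - (-1)| < 1/10, i.e. |x - (-1)| < 1/10 / 3 = 1/30.
So any delta <= 1/30 works. Conversely, if delta > 1/30, then x = -1 + 1/30 satisfies |x - (-1)| = 1/30 < delta but |f(x) - f(-1)| = 3 * 1/30 = 1/10, which is not < 1/10; so no larger delta works.
Hence the largest such delta is 1/30.

1/30


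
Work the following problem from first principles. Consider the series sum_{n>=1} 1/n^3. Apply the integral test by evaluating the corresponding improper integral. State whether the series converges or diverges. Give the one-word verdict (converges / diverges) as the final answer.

Let f(x) = x^(-3). Then f is positive, continuous, and decreasing on [1, infinity), so the integral test applies.
Compute the improper integral int_{1}^infinity f(x) dx:
  antiderivative F(x) = -1/(2*x^2).
  As x -> infinity, F(x) -> 0 (since p = 3 > 1).
  So int = F(infinity) - F(1) = 0 - (-1/2) = 1/2.
  Finite, so by the integral test, the series converges.

converges


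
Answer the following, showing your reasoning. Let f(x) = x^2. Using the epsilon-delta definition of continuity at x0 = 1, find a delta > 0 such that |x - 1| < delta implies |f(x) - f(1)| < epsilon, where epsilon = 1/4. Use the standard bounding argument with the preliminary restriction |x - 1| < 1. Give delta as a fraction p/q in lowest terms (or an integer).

Factor: |x^2 - (1)^2| = |x - 1| * |x + 1|.
Impose |x - 1| < 1 first. Then |x + 1| = |(x - 1) + 2*(1)| <= |x - 1| + 2*|1| < 1 + 2 = 3.
So |x^2 - (1)^2| < delta * 3.
We need delta * 3 <= 1/4, i.e. delta <= 1/4/3 = 1/12.
Since 1/12 < 1, this is tighter than 1; take delta = 1/12.
So delta = 1/12 works.

1/12


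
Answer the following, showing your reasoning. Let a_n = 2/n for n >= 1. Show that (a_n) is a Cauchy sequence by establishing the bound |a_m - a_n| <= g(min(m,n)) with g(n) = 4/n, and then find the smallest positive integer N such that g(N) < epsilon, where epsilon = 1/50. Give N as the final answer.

For any m, n >= 1, by the triangle inequality:
|a_m - a_n| = |2/m - 2/n| <= 2*1/m + 2*1/n <= 4/min(m,n).
So g(n) = 4/n bounds the Cauchy difference. Since g(n) -> 0, (a_n) is Cauchy.
Now solve g(N) < 1/50: 4/N < 1/50 <=> N > 4 / (1/50) = 200.
The smallest integer strictly greater than 200 is N = 201.
Check: g(201) = 4/201 = 4/201 < 1/50; g(200) = 1/50 >= 1/50. So N = 201.

201


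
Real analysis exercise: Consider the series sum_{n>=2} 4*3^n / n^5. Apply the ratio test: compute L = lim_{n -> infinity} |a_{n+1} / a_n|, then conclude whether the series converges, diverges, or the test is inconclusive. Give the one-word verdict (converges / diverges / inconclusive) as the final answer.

Let a_n denote the general term. Form the ratio a_{n+1}/a_n and simplify:
a_{n+1}/a_n = 3*n^5/(n + 1)^5
Take the limit as n -> infinity: L = 3.
Since L = 3 > 1 (or L = infinity), the ratio test implies the series diverges.

diverges


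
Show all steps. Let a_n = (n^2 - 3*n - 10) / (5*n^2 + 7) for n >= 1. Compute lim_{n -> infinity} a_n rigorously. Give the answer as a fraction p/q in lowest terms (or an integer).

Divide numerator and denominator by n^2, the highest power:
numerator / n^2 = 1 - 3/n - 10/n^2
denominator / n^2 = 5 + 7/n^2
As n -> infinity, all terms of the form c/n^k (k >= 1) tend to 0.
So numerator / n^2 -> 1 and denominator / n^2 -> 5.
Therefore lim a_n = 1/5.

1/5


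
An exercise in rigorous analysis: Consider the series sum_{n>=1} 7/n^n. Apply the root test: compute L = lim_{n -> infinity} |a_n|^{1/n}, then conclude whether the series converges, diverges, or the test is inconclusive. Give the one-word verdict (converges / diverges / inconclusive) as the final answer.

Let a_n denote the general term. Form |a_n|^(1/n) and simplify:
|a_n|^(1/n) = 7^(1/n)/n
Take the limit as n -> infinity: L = 0.
Since L = 0 < 1, the root test implies convergence.

converges


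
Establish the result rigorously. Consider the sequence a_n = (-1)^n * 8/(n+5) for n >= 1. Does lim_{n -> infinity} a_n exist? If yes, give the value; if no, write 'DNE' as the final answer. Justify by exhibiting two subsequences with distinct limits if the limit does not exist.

Examine the behaviour of a_n along subsequences.
Even-n subsequence a_{2k} = 8/(2k+5) -> 0. Odd-n subsequence a_{2k+1} = -8/(2k+6) -> 0. Both tend to 0, which suggests the limit is 0; verify directly.
|a_n - 0| = 8/(n+5) < 8/n for every n >= 1.
Given epsilon > 0, choose a positive integer N > 8/epsilon. Then for all n >= N, |a_n| < 8/n <= 8/N < epsilon.
So by the definition of the limit, lim a_n exists and equals 0.

0


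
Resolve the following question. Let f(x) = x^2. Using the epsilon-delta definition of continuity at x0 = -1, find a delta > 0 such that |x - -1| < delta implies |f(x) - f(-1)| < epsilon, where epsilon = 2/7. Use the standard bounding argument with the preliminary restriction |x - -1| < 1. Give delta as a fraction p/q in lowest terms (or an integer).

Factor: |x^2 - (-1)^2| = |x - -1| * |x + -1|.
Impose |x - -1| < 1 first. Then |x + -1| = |(x - -1) + 2*(-1)| <= |x - -1| + 2*|-1| < 1 + 2 = 3.
So |x^2 - (-1)^2| < delta * 3.
We need delta * 3 <= 2/7, i.e. delta <= 2/7/3 = 2/21.
Since 2/21 < 1, this is tighter than 1; take delta = 2/21.
So delta = 2/21 works.

2/21
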